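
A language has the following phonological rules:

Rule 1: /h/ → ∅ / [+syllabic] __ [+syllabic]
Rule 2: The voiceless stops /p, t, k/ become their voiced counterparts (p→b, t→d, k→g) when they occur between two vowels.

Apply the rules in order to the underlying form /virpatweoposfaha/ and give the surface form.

Rule 1 (intervocalic h-deletion): /h/ occurs between vowels /a/ and /a/, so it deletes. /virpatweoposfaha/ → virpatweoposfaa.
Rule 2 (intervocalic voicing): /p/ is a voiceless stop between vowels /o/ and /o/, so it voices to [b]. /virpatweoposfaa/ → virpatweobosfaa.

virpatweobosfaa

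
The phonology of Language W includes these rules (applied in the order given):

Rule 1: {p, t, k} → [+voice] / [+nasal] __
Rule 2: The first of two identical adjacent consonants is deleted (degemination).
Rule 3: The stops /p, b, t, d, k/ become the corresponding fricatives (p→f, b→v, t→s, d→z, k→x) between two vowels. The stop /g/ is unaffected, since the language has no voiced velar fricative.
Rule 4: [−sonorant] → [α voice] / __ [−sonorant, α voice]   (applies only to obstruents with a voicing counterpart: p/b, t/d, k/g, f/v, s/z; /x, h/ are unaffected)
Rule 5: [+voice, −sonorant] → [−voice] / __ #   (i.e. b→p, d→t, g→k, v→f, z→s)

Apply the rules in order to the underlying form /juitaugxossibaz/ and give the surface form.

juisaukxosivas

Rule 1 (post-nasal voicing): no segment meets the environment; /juitaugxossibaz/ is unchanged.
Rule 2 (degemination): /ss/ is a geminate; the first /s/ deletes. /juitaugxossibaz/ → juitaugxosibaz.
Rule 3 (intervocalic spirantization): /t/ is a stop between vowels /i/ and /a/, so it spirantizes to the fricative [s]. /b/ is a stop between vowels /i/ and /a/, so it spirantizes to the fricative [v]. /juitaugxosibaz/ → juisaugxosivaz.
Rule 4 (regressive voicing assimilation): /g/ precedes the voiceless obstruent /x/, so it devoices to [k] by assimilation. /juisaugxosivaz/ → juisaukxosivaz.
Rule 5 (final devoicing): /z/ is a voiced obstruent in word-final position, so it devoices to [s]. /juisaukxosivaz/ → juisaukxosivas.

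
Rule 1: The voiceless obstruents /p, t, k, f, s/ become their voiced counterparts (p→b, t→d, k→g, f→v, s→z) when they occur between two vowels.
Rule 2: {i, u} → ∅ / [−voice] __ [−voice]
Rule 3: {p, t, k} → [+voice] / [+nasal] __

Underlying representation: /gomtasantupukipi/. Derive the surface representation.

gomdazandubugibi

Rule 1 (intervocalic voicing): /s/ is a voiceless obstruent between vowels /a/ and /a/, so it voices to [z]. /p/ is a voiceless obstruent between vowels /u/ and /u/, so it voices to [b]. /k/ is a voiceless obstruent between vowels /u/ and /i/, so it voices to [g]. /p/ is a voiceless obstruent between vowels /i/ and /i/, so it voices to [b]. /gomtasantupukipi/ → gomtazantubugibi.
Rule 2 (high vowel syncope): no segment meets the environment; /gomtazantubugibi/ is unchanged.
Rule 3 (post-nasal voicing): /t/ is a voiceless stop immediately after the nasal /m/, so it voices to [d]. /t/ is a voiceless stop immediately after the nasal /n/, so it voices to [d]. /gomtazantubugibi/ → gomdazandubugibi.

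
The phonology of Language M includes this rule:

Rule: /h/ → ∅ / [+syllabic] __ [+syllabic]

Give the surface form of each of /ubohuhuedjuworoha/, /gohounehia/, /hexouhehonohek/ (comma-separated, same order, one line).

/ubohuhuedjuworoha/: /h/ occurs between vowels /o/ and /u/, so it deletes. /h/ occurs between vowels /u/ and /u/, so it deletes. /h/ occurs between vowels /o/ and /a/, so it deletes. → [ubouuedjuworoa].
/gohounehia/: /h/ occurs between vowels /o/ and /o/, so it deletes. /h/ occurs between vowels /e/ and /i/, so it deletes. → [goouneia].
/hexouhehonohek/: /h/ occurs between vowels /u/ and /e/, so it deletes. /h/ occurs between vowels /e/ and /o/, so it deletes. /h/ occurs between vowels /o/ and /e/, so it deletes. → [hexoueonoek].

ubouuedjuworoa, goouneia, hexoueonoek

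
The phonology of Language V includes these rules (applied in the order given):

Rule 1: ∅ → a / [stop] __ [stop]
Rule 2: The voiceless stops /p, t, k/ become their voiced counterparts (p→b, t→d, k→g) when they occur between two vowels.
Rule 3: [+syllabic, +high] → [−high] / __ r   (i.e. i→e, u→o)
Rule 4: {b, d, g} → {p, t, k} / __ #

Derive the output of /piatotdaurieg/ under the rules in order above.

piadodadaoriek

Rule 1 (stop-cluster a-epenthesis): /t/ and /d/ form a stop–stop cluster, so [a] is inserted between them. /piatotdaurieg/ → piatotadaurieg.
Rule 2 (intervocalic voicing): /t/ is a voiceless stop between vowels /a/ and /o/, so it voices to [d]. /t/ is a voiceless stop between vowels /o/ and /a/, so it voices to [d]. /piatotadaurieg/ → piadodadaurieg.
Rule 3 (pre-rhotic lowering): /u/ is a high vowel immediately before /r/, so it lowers to [o]. /piadodadaurieg/ → piadodadaorieg.
Rule 4 (final devoicing): /g/ is a voiced stop in word-final position, so it devoices to [k]. /piadodadaorieg/ → piadodadaoriek.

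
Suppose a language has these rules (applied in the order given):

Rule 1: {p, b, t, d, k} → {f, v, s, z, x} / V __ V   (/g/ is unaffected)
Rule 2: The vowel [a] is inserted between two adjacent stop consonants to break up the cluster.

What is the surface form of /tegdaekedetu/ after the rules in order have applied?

Rule 1 (intervocalic spirantization): /k/ is a stop between vowels /e/ and /e/, so it spirantizes to the fricative [x]. /d/ is a stop between vowels /e/ and /e/, so it spirantizes to the fricative [z]. /t/ is a stop between vowels /e/ and /u/, so it spirantizes to the fricative [s]. /tegdaekedetu/ → tegdaexezesu.
Rule 2 (stop-cluster a-epenthesis): /g/ and /d/ form a stop–stop cluster, so [a] is inserted between them. /tegdaexezesu/ → tegadaexezesu.

tegadaexezesu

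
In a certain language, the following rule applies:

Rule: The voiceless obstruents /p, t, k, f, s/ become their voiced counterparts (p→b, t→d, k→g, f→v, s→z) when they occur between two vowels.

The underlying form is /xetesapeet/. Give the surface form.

xedezabeet

Scanning /xetesapeet/: /t/ is a voiceless obstruent between vowels /e/ and /e/, so it voices to [d]; /s/ is a voiceless obstruent between vowels /e/ and /a/, so it voices to [z]; /p/ is a voiceless obstruent between vowels /a/ and /e/, so it voices to [b]; /t/ at position 10 is not in the conditioning environment.
Result: [xedezabeet].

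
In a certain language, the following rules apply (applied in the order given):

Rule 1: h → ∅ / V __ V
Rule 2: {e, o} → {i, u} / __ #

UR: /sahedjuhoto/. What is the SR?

saedjuotu

Rule 1 (intervocalic h-deletion): /h/ occurs between vowels /a/ and /e/, so it deletes. /h/ occurs between vowels /u/ and /o/, so it deletes. /sahedjuhoto/ → saedjuoto.
Rule 2 (final vowel raising): /o/ is a mid vowel in word-final position, so it raises to [u]. /saedjuoto/ → saedjuotu.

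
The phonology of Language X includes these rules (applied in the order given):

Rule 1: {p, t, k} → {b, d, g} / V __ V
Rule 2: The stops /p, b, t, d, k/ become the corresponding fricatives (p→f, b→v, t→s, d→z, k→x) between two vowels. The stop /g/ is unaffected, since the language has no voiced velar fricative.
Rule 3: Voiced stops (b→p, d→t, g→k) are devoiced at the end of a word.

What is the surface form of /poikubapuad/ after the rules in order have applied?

poiguvavuat

Rule 1 (intervocalic voicing): /k/ is a voiceless stop between vowels /i/ and /u/, so it voices to [g]. /p/ is a voiceless stop between vowels /a/ and /u/, so it voices to [b]. /poikubapuad/ → poigubabuad.
Rule 2 (intervocalic spirantization): /b/ is a stop between vowels /u/ and /a/, so it spirantizes to the fricative [v]. /b/ is a stop between vowels /a/ and /u/, so it spirantizes to the fricative [v]. /poigubabuad/ → poiguvavuad.
Rule 3 (final devoicing): /d/ is a voiced stop in word-final position, so it devoices to [t]. /poiguvavuad/ → poiguvavuat.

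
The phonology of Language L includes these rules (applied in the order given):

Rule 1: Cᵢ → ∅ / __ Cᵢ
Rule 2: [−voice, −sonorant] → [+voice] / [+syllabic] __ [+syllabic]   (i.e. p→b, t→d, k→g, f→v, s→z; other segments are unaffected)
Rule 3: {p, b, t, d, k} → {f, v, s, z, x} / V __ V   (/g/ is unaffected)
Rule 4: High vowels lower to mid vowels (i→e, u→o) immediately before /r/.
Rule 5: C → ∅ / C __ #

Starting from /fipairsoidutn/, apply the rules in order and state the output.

Rule 1 (degemination): no segment meets the environment; /fipairsoidutn/ is unchanged.
Rule 2 (intervocalic voicing): /p/ is a voiceless obstruent between vowels /i/ and /a/, so it voices to [b]. /fipairsoidutn/ → fibairsoidutn.
Rule 3 (intervocalic spirantization): /b/ is a stop between vowels /i/ and /a/, so it spirantizes to the fricative [v]. /d/ is a stop between vowels /i/ and /u/, so it spirantizes to the fricative [z]. /fibairsoidutn/ → fivairsoizutn.
Rule 4 (pre-rhotic lowering): /i/ is a high vowel immediately before /r/, so it lowers to [e]. /fivairsoizutn/ → fivaersoizutn.
Rule 5 (final cluster simplification): /n/ is the second consonant of a word-final cluster /tn/, so it deletes. /fivaersoizutn/ → fivaersoizut.

fivaersoizut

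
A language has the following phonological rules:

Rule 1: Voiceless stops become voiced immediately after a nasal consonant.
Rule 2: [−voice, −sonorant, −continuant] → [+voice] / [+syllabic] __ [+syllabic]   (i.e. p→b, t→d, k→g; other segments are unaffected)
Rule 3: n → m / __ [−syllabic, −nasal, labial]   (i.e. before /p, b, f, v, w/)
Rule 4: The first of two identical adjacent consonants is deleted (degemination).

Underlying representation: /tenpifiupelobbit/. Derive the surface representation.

tembifiubelobit

Rule 1 (post-nasal voicing): /p/ is a voiceless stop immediately after the nasal /n/, so it voices to [b]. /tenpifiupelobbit/ → tenbifiupelobbit.
Rule 2 (intervocalic voicing): /p/ is a voiceless stop between vowels /u/ and /e/, so it voices to [b]. /tenbifiupelobbit/ → tenbifiubelobbit.
Rule 3 (nasal place assimilation): /n/ precedes the labial consonant /b/, so it assimilates in place to [m]. /tenbifiubelobbit/ → tembifiubelobbit.
Rule 4 (degemination): /bb/ is a geminate; the first /b/ deletes. /tembifiubelobbit/ → tembifiubelobit.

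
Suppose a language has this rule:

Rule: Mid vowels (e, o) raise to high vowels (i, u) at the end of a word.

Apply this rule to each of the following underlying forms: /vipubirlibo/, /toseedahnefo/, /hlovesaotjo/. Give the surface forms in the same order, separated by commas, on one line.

/vipubirlibo/: /o/ is a mid vowel in word-final position, so it raises to [u]. → [vipubirlibu].
/toseedahnefo/: /o/ is a mid vowel in word-final position, so it raises to [u]. → [toseedahnefu].
/hlovesaotjo/: /o/ is a mid vowel in word-final position, so it raises to [u]. → [hlovesaotju].

vipubirlibu, toseedahnefu, hlovesaotju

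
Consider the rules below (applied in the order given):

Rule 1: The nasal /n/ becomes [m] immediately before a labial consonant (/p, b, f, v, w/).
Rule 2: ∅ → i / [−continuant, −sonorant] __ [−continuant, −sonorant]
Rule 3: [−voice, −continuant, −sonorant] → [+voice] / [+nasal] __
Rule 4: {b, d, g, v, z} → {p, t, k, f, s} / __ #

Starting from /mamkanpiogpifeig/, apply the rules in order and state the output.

Rule 1 (nasal place assimilation): /n/ precedes the labial consonant /p/, so it assimilates in place to [m]. /mamkanpiogpifeig/ → mamkampiogpifeig.
Rule 2 (stop-cluster i-epenthesis): /g/ and /p/ form a stop–stop cluster, so [i] is inserted between them. /mamkampiogpifeig/ → mamkampiogipifeig.
Rule 3 (post-nasal voicing): /k/ is a voiceless stop immediately after the nasal /m/, so it voices to [g]. /p/ is a voiceless stop immediately after the nasal /m/, so it voices to [b]. /mamkampiogipifeig/ → mamgambiogipifeig.
Rule 4 (final devoicing): /g/ is a voiced obstruent in word-final position, so it devoices to [k]. /mamgambiogipifeig/ → mamgambiogipifeik.

mamgambiogipifeik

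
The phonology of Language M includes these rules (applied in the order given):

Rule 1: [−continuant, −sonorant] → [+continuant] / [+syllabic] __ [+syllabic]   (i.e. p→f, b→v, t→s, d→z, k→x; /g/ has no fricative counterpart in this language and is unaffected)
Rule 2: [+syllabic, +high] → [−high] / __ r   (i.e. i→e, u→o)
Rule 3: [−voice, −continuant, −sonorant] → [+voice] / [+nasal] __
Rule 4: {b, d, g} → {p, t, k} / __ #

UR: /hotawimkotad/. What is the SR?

Rule 1 (intervocalic spirantization): /t/ is a stop between vowels /o/ and /a/, so it spirantizes to the fricative [s]. /t/ is a stop between vowels /o/ and /a/, so it spirantizes to the fricative [s]. /hotawimkotad/ → hosawimkosad.
Rule 2 (pre-rhotic lowering): no segment meets the environment; /hosawimkosad/ is unchanged.
Rule 3 (post-nasal voicing): /k/ is a voiceless stop immediately after the nasal /m/, so it voices to [g]. /hosawimkosad/ → hosawimgosad.
Rule 4 (final devoicing): /d/ is a voiced stop in word-final position, so it devoices to [t]. /hosawimgosad/ → hosawimgosat.

hosawimgosat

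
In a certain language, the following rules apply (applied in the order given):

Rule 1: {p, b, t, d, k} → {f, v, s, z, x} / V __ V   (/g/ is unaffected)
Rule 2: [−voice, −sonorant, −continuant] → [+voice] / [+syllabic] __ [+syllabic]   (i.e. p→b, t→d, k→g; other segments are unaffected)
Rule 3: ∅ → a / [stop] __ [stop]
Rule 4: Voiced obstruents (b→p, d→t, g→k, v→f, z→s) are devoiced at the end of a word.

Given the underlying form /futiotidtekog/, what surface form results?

fusiosidatexok

Rule 1 (intervocalic spirantization): /t/ is a stop between vowels /u/ and /i/, so it spirantizes to the fricative [s]. /t/ is a stop between vowels /o/ and /i/, so it spirantizes to the fricative [s]. /k/ is a stop between vowels /e/ and /o/, so it spirantizes to the fricative [x]. /futiotidtekog/ → fusiosidtexog.
Rule 2 (intervocalic voicing): no segment meets the environment; /fusiosidtexog/ is unchanged.
Rule 3 (stop-cluster a-epenthesis): /d/ and /t/ form a stop–stop cluster, so [a] is inserted between them. /fusiosidtexog/ → fusiosidatexog.
Rule 4 (final devoicing): /g/ is a voiced obstruent in word-final position, so it devoices to [k]. /fusiosidatexog/ → fusiosidatexok.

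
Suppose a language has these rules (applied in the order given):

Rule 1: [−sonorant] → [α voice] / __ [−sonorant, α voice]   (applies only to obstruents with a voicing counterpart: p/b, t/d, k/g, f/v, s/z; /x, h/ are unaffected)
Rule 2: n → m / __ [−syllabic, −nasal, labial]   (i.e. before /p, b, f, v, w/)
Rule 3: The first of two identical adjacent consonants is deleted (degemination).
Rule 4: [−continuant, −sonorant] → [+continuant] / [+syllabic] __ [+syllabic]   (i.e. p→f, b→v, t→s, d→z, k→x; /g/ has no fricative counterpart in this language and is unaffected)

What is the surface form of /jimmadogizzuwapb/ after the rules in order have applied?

jimazogizuwab

Rule 1 (regressive voicing assimilation): /p/ precedes the voiced obstruent /b/, so it voices to [b] by assimilation. /jimmadogizzuwapb/ → jimmadogizzuwabb.
Rule 2 (nasal place assimilation): no segment meets the environment; /jimmadogizzuwabb/ is unchanged.
Rule 3 (degemination): /mm/ is a geminate; the first /m/ deletes. /zz/ is a geminate; the first /z/ deletes. /bb/ is a geminate; the first /b/ deletes. /jimmadogizzuwabb/ → jimadogizuwab.
Rule 4 (intervocalic spirantization): /d/ is a stop between vowels /a/ and /o/, so it spirantizes to the fricative [z]. /jimadogizuwab/ → jimazogizuwab.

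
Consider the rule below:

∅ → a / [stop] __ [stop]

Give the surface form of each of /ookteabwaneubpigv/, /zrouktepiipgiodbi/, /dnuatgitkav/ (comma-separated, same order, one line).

ookateabwaneubapigv, zroukatepiipagiodabi, dnuatagitakav

/ookteabwaneubpigv/: /k/ and /t/ form a stop–stop cluster, so [a] is inserted between them. /b/ and /p/ form a stop–stop cluster, so [a] is inserted between them. → [ookateabwaneubapigv].
/zrouktepiipgiodbi/: /k/ and /t/ form a stop–stop cluster, so [a] is inserted between them. /p/ and /g/ form a stop–stop cluster, so [a] is inserted between them. /d/ and /b/ form a stop–stop cluster, so [a] is inserted between them. → [zroukatepiipagiodabi].
/dnuatgitkav/: /t/ and /g/ form a stop–stop cluster, so [a] is inserted between them. /t/ and /k/ form a stop–stop cluster, so [a] is inserted between them. → [dnuatagitakav].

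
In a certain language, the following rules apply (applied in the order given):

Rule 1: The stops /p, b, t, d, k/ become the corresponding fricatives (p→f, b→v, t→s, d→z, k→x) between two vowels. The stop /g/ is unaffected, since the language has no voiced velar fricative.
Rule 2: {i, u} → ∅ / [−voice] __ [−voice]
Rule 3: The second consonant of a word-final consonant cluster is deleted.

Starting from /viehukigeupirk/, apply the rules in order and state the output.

Rule 1 (intervocalic spirantization): /k/ is a stop between vowels /u/ and /i/, so it spirantizes to the fricative [x]. /p/ is a stop between vowels /u/ and /i/, so it spirantizes to the fricative [f]. /viehukigeupirk/ → viehuxigeufirk.
Rule 2 (high vowel syncope): /u/ is a high vowel flanked by voiceless consonants /h/ and /x/, so it deletes. /viehuxigeufirk/ → viehxigeufirk.
Rule 3 (final cluster simplification): /k/ is the second consonant of a word-final cluster /rk/, so it deletes. /viehxigeufirk/ → viehxigeufir.

viehxigeufir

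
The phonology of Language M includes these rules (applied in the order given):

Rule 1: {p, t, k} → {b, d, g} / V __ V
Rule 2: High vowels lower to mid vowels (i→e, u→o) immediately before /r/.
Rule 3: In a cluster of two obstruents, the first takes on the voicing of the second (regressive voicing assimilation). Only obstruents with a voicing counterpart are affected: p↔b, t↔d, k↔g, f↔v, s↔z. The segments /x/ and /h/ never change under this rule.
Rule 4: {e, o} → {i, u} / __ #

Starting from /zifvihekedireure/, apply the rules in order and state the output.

Rule 1 (intervocalic voicing): /k/ is a voiceless stop between vowels /e/ and /e/, so it voices to [g]. /zifvihekedireure/ → zifvihegedireure.
Rule 2 (pre-rhotic lowering): /i/ is a high vowel immediately before /r/, so it lowers to [e]. /u/ is a high vowel immediately before /r/, so it lowers to [o]. /zifvihegedireure/ → zifvihegedereore.
Rule 3 (regressive voicing assimilation): /f/ precedes the voiced obstruent /v/, so it voices to [v] by assimilation. /zifvihegedereore/ → zivvihegedereore.
Rule 4 (final vowel raising): /e/ is a mid vowel in word-final position, so it raises to [i]. /zivvihegedereore/ → zivvihegedereori.

zivvihegedereori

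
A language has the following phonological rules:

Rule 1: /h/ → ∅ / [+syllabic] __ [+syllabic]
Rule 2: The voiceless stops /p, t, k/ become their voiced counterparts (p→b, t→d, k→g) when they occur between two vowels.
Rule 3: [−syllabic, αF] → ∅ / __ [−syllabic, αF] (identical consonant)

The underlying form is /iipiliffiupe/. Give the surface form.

iibilifiube

Rule 1 (intervocalic h-deletion): no segment meets the environment; /iipiliffiupe/ is unchanged.
Rule 2 (intervocalic voicing): /p/ is a voiceless stop between vowels /i/ and /i/, so it voices to [b]. /p/ is a voiceless stop between vowels /u/ and /e/, so it voices to [b]. /iipiliffiupe/ → iibiliffiube.
Rule 3 (degemination): /ff/ is a geminate; the first /f/ deletes. /iibiliffiube/ → iibilifiube.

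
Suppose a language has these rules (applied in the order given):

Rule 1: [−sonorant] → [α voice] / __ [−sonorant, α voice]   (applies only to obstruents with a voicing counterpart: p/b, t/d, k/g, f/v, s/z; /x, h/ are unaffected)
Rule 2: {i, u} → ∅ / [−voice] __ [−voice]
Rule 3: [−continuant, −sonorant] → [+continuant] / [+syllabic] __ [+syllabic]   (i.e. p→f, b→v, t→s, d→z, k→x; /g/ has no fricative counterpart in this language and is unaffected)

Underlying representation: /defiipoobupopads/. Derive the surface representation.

defiifoovufofats

Rule 1 (regressive voicing assimilation): /d/ precedes the voiceless obstruent /s/, so it devoices to [t] by assimilation. /defiipoobupopads/ → defiipoobupopats.
Rule 2 (high vowel syncope): no segment meets the environment; /defiipoobupopats/ is unchanged.
Rule 3 (intervocalic spirantization): /p/ is a stop between vowels /i/ and /o/, so it spirantizes to the fricative [f]. /b/ is a stop between vowels /o/ and /u/, so it spirantizes to the fricative [v]. /p/ is a stop between vowels /u/ and /o/, so it spirantizes to the fricative [f]. /p/ is a stop between vowels /o/ and /a/, so it spirantizes to the fricative [f]. /defiipoobupopats/ → defiifoovufofats.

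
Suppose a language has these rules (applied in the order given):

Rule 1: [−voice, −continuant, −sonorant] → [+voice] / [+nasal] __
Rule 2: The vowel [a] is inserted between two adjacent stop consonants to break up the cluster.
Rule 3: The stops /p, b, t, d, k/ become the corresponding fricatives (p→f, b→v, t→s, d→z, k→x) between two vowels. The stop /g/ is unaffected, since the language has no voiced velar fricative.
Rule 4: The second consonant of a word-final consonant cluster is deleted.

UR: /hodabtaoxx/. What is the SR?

hozavasaox

Rule 1 (post-nasal voicing): no segment meets the environment; /hodabtaoxx/ is unchanged.
Rule 2 (stop-cluster a-epenthesis): /b/ and /t/ form a stop–stop cluster, so [a] is inserted between them. /hodabtaoxx/ → hodabataoxx.
Rule 3 (intervocalic spirantization): /d/ is a stop between vowels /o/ and /a/, so it spirantizes to the fricative [z]. /b/ is a stop between vowels /a/ and /a/, so it spirantizes to the fricative [v]. /t/ is a stop between vowels /a/ and /a/, so it spirantizes to the fricative [s]. /hodabataoxx/ → hozavasaoxx.
Rule 4 (final cluster simplification): /x/ is the second consonant of a word-final cluster /xx/, so it deletes. /hozavasaoxx/ → hozavasaox.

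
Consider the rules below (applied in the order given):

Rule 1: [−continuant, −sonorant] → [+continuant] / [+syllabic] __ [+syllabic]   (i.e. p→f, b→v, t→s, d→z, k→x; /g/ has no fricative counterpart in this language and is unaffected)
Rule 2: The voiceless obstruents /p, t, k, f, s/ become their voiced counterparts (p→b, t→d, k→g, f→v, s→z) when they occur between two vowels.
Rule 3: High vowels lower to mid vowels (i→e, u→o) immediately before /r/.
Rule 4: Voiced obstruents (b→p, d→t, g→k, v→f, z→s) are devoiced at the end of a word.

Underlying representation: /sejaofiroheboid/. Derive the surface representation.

Rule 1 (intervocalic spirantization): /b/ is a stop between vowels /e/ and /o/, so it spirantizes to the fricative [v]. /sejaofiroheboid/ → sejaofirohevoid.
Rule 2 (intervocalic voicing): /f/ is a voiceless obstruent between vowels /o/ and /i/, so it voices to [v]. /sejaofirohevoid/ → sejaovirohevoid.
Rule 3 (pre-rhotic lowering): /i/ is a high vowel immediately before /r/, so it lowers to [e]. /sejaovirohevoid/ → sejaoverohevoid.
Rule 4 (final devoicing): /d/ is a voiced obstruent in word-final position, so it devoices to [t]. /sejaoverohevoid/ → sejaoverohevoit.

sejaoverohevoit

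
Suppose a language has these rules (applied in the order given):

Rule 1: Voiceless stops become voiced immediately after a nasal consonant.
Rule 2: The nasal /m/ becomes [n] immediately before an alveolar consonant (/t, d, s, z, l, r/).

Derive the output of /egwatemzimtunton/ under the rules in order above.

Rule 1 (post-nasal voicing): /t/ is a voiceless stop immediately after the nasal /m/, so it voices to [d]. /t/ is a voiceless stop immediately after the nasal /n/, so it voices to [d]. /egwatemzimtunton/ → egwatemzimdundon.
Rule 2 (nasal place assimilation): /m/ precedes the alveolar consonant /z/, so it assimilates in place to [n]. /m/ precedes the alveolar consonant /d/, so it assimilates in place to [n]. /egwatemzimdundon/ → egwatenzindundon.

egwatenzindundon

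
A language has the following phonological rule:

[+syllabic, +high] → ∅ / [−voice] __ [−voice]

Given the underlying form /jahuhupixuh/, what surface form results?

jahhpxh

/u/ is a high vowel flanked by voiceless consonants /h/ and /h/, so it deletes.
/u/ is a high vowel flanked by voiceless consonants /h/ and /p/, so it deletes.
/i/ is a high vowel flanked by voiceless consonants /p/ and /x/, so it deletes.
/u/ is a high vowel flanked by voiceless consonants /x/ and /h/, so it deletes.
Surface form: [jahhpxh].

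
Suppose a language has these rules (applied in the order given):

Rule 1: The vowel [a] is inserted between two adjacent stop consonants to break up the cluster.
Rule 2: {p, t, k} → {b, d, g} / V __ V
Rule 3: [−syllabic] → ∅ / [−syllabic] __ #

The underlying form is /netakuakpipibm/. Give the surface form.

nedaguagabibib

Rule 1 (stop-cluster a-epenthesis): /k/ and /p/ form a stop–stop cluster, so [a] is inserted between them. /netakuakpipibm/ → netakuakapipibm.
Rule 2 (intervocalic voicing): /t/ is a voiceless stop between vowels /e/ and /a/, so it voices to [d]. /k/ is a voiceless stop between vowels /a/ and /u/, so it voices to [g]. /k/ is a voiceless stop between vowels /a/ and /a/, so it voices to [g]. /p/ is a voiceless stop between vowels /a/ and /i/, so it voices to [b]. /p/ is a voiceless stop between vowels /i/ and /i/, so it voices to [b]. /netakuakapipibm/ → nedaguagabibibm.
Rule 3 (final cluster simplification): /m/ is the second consonant of a word-final cluster /bm/, so it deletes. /nedaguagabibibm/ → nedaguagabibib.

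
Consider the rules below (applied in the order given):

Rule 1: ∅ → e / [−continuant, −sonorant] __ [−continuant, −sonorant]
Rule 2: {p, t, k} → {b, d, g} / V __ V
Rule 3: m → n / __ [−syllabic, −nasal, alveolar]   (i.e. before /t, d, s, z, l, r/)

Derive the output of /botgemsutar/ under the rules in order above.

bodegensudar

Rule 1 (stop-cluster e-epenthesis): /t/ and /g/ form a stop–stop cluster, so [e] is inserted between them. /botgemsutar/ → botegemsutar.
Rule 2 (intervocalic voicing): /t/ is a voiceless stop between vowels /o/ and /e/, so it voices to [d]. /t/ is a voiceless stop between vowels /u/ and /a/, so it voices to [d]. /botegemsutar/ → bodegemsudar.
Rule 3 (nasal place assimilation): /m/ precedes the alveolar consonant /s/, so it assimilates in place to [n]. /bodegemsudar/ → bodegensudar.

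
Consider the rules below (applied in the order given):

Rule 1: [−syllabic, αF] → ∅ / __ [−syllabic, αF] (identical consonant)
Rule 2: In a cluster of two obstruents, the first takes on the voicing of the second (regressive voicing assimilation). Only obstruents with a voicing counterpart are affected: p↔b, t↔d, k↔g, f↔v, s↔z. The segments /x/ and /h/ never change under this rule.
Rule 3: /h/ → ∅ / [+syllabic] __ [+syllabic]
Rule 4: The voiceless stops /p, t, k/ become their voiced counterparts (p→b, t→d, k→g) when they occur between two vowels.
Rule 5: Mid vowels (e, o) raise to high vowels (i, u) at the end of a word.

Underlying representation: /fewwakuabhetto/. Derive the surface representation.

Rule 1 (degemination): /ww/ is a geminate; the first /w/ deletes. /tt/ is a geminate; the first /t/ deletes. /fewwakuabhetto/ → fewakuabheto.
Rule 2 (regressive voicing assimilation): /b/ precedes the voiceless obstruent /h/, so it devoices to [p] by assimilation. /fewakuabheto/ → fewakuapheto.
Rule 3 (intervocalic h-deletion): no segment meets the environment; /fewakuapheto/ is unchanged.
Rule 4 (intervocalic voicing): /k/ is a voiceless stop between vowels /a/ and /u/, so it voices to [g]. /t/ is a voiceless stop between vowels /e/ and /o/, so it voices to [d]. /fewakuapheto/ → fewaguaphedo.
Rule 5 (final vowel raising): /o/ is a mid vowel in word-final position, so it raises to [u]. /fewaguaphedo/ → fewaguaphedu.

fewaguaphedu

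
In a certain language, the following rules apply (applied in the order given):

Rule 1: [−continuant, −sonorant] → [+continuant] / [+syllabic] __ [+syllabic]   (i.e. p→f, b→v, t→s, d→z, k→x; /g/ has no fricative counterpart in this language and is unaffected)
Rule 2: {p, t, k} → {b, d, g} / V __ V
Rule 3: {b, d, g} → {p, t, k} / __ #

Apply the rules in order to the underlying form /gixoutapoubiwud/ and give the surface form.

gixousafouviwut

Rule 1 (intervocalic spirantization): /t/ is a stop between vowels /u/ and /a/, so it spirantizes to the fricative [s]. /p/ is a stop between vowels /a/ and /o/, so it spirantizes to the fricative [f]. /b/ is a stop between vowels /u/ and /i/, so it spirantizes to the fricative [v]. /gixoutapoubiwud/ → gixousafouviwud.
Rule 2 (intervocalic voicing): no segment meets the environment; /gixousafouviwud/ is unchanged.
Rule 3 (final devoicing): /d/ is a voiced stop in word-final position, so it devoices to [t]. /gixousafouviwud/ → gixousafouviwut.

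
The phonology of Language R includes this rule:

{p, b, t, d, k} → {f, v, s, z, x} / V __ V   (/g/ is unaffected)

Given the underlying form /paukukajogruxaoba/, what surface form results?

pauxuxajogruxaova

/k/ is a stop between vowels /u/ and /u/, so it spirantizes to the fricative [x].
/k/ is a stop between vowels /u/ and /a/, so it spirantizes to the fricative [x].
/b/ is a stop between vowels /o/ and /a/, so it spirantizes to the fricative [v].
The other instance of /p/ does not occur in the required environment and remains unchanged.
Surface form: [pauxuxajogruxaova].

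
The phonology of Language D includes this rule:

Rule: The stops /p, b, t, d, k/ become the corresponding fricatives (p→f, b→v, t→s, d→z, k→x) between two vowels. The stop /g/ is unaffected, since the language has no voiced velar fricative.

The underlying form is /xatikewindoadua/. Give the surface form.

xasixewindoazua

Scanning /xatikewindoadua/: /t/ is a stop between vowels /a/ and /i/, so it spirantizes to the fricative [s]; /k/ is a stop between vowels /i/ and /e/, so it spirantizes to the fricative [x]; /d/ at position 10 is not in the conditioning environment; /d/ is a stop between vowels /a/ and /u/, so it spirantizes to the fricative [z].
Result: [xasixewindoazua].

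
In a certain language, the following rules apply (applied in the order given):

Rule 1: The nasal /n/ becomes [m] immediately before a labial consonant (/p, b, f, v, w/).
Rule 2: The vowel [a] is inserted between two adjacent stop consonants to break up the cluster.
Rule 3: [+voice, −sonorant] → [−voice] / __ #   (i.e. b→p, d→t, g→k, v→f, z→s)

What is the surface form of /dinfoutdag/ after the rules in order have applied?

dimfoutadak

Rule 1 (nasal place assimilation): /n/ precedes the labial consonant /f/, so it assimilates in place to [m]. /dinfoutdag/ → dimfoutdag.
Rule 2 (stop-cluster a-epenthesis): /t/ and /d/ form a stop–stop cluster, so [a] is inserted between them. /dimfoutdag/ → dimfoutadag.
Rule 3 (final devoicing): /g/ is a voiced obstruent in word-final position, so it devoices to [k]. /dimfoutadag/ → dimfoutadak.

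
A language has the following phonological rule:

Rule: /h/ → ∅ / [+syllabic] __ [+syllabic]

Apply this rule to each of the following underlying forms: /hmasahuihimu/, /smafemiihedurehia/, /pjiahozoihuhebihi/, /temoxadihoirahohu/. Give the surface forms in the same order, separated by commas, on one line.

/hmasahuihimu/: /h/ occurs between vowels /a/ and /u/, so it deletes. /h/ occurs between vowels /i/ and /i/, so it deletes. → [hmasauiimu].
/smafemiihedurehia/: /h/ occurs between vowels /i/ and /e/, so it deletes. /h/ occurs between vowels /e/ and /i/, so it deletes. → [smafemiiedureia].
/pjiahozoihuhebihi/: /h/ occurs between vowels /a/ and /o/, so it deletes. /h/ occurs between vowels /i/ and /u/, so it deletes. /h/ occurs between vowels /u/ and /e/, so it deletes. /h/ occurs between vowels /i/ and /i/, so it deletes. → [pjiaozoiuebii].
/temoxadihoirahohu/: /h/ occurs between vowels /i/ and /o/, so it deletes. /h/ occurs between vowels /a/ and /o/, so it deletes. /h/ occurs between vowels /o/ and /u/, so it deletes. → [temoxadioiraou].

hmasauiimu, smafemiiedureia, pjiaozoiuebii, temoxadioiraou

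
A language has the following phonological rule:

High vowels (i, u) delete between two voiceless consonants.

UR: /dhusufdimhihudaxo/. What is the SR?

dhsfdimhhudaxo

/u/ is a high vowel flanked by voiceless consonants /h/ and /s/, so it deletes.
/u/ is a high vowel flanked by voiceless consonants /s/ and /f/, so it deletes.
/i/ is a high vowel flanked by voiceless consonants /h/ and /h/, so it deletes.
The other instances of /i/, /u/ do not occur in the required environment and remain unchanged.
Surface form: [dhsfdimhhudaxo].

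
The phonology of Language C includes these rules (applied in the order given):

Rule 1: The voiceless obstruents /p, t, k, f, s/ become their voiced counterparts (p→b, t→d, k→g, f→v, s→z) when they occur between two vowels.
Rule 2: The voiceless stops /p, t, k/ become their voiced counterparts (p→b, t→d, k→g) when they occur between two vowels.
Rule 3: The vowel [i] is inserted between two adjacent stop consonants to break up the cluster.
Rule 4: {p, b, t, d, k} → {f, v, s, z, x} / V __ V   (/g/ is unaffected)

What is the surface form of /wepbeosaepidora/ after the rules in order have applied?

wefiveozaevizora

Rule 1 (intervocalic voicing): /s/ is a voiceless obstruent between vowels /o/ and /a/, so it voices to [z]. /p/ is a voiceless obstruent between vowels /e/ and /i/, so it voices to [b]. /wepbeosaepidora/ → wepbeozaebidora.
Rule 2 (intervocalic voicing): no segment meets the environment; /wepbeozaebidora/ is unchanged.
Rule 3 (stop-cluster i-epenthesis): /p/ and /b/ form a stop–stop cluster, so [i] is inserted between them. /wepbeozaebidora/ → wepibeozaebidora.
Rule 4 (intervocalic spirantization): /p/ is a stop between vowels /e/ and /i/, so it spirantizes to the fricative [f]. /b/ is a stop between vowels /i/ and /e/, so it spirantizes to the fricative [v]. /b/ is a stop between vowels /e/ and /i/, so it spirantizes to the fricative [v]. /d/ is a stop between vowels /i/ and /o/, so it spirantizes to the fricative [z]. /wepibeozaebidora/ → wefiveozaevizora.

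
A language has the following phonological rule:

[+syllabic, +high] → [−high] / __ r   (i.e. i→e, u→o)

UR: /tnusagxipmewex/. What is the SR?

No segment of /tnusagxipmewex/ meets the structural description of the rule, so the form surfaces unchanged.

tnusagxipmewex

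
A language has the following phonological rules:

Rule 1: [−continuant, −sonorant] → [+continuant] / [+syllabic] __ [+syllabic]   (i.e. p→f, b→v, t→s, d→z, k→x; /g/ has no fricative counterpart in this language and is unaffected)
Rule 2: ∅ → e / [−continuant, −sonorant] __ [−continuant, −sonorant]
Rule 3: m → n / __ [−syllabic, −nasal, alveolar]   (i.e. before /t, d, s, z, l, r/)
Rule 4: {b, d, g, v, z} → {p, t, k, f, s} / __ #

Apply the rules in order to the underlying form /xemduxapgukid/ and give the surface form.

xenduxapeguxit

Rule 1 (intervocalic spirantization): /k/ is a stop between vowels /u/ and /i/, so it spirantizes to the fricative [x]. /xemduxapgukid/ → xemduxapguxid.
Rule 2 (stop-cluster e-epenthesis): /p/ and /g/ form a stop–stop cluster, so [e] is inserted between them. /xemduxapguxid/ → xemduxapeguxid.
Rule 3 (nasal place assimilation): /m/ precedes the alveolar consonant /d/, so it assimilates in place to [n]. /xemduxapeguxid/ → xenduxapeguxid.
Rule 4 (final devoicing): /d/ is a voiced obstruent in word-final position, so it devoices to [t]. /xenduxapeguxid/ → xenduxapeguxit.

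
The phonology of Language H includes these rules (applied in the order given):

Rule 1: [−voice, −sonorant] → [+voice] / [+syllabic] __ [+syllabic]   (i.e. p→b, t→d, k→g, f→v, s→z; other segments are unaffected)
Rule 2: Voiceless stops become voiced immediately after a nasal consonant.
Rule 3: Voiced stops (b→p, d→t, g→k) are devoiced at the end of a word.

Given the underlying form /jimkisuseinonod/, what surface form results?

jimgizuzeinonot

Rule 1 (intervocalic voicing): /s/ is a voiceless obstruent between vowels /i/ and /u/, so it voices to [z]. /s/ is a voiceless obstruent between vowels /u/ and /e/, so it voices to [z]. /jimkisuseinonod/ → jimkizuzeinonod.
Rule 2 (post-nasal voicing): /k/ is a voiceless stop immediately after the nasal /m/, so it voices to [g]. /jimkizuzeinonod/ → jimgizuzeinonod.
Rule 3 (final devoicing): /d/ is a voiced stop in word-final position, so it devoices to [t]. /jimgizuzeinonod/ → jimgizuzeinonot.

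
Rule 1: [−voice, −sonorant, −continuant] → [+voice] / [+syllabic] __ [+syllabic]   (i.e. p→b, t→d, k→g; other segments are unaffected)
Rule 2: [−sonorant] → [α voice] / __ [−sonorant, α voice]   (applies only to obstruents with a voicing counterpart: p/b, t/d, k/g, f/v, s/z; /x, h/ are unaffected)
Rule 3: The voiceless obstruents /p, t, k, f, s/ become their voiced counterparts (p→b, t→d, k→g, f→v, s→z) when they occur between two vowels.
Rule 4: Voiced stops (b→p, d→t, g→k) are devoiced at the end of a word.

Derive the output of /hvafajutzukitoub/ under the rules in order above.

Rule 1 (intervocalic voicing): /k/ is a voiceless stop between vowels /u/ and /i/, so it voices to [g]. /t/ is a voiceless stop between vowels /i/ and /o/, so it voices to [d]. /hvafajutzukitoub/ → hvafajutzugidoub.
Rule 2 (regressive voicing assimilation): /t/ precedes the voiced obstruent /z/, so it voices to [d] by assimilation. /hvafajutzugidoub/ → hvafajudzugidoub.
Rule 3 (intervocalic voicing): /f/ is a voiceless obstruent between vowels /a/ and /a/, so it voices to [v]. /hvafajudzugidoub/ → hvavajudzugidoub.
Rule 4 (final devoicing): /b/ is a voiced stop in word-final position, so it devoices to [p]. /hvavajudzugidoub/ → hvavajudzugidoup.

hvavajudzugidoup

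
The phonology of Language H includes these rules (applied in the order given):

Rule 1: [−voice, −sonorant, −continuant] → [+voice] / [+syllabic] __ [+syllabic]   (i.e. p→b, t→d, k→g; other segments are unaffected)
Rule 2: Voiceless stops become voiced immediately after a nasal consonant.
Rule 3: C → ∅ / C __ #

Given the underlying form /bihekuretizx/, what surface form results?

bihegurediz

Rule 1 (intervocalic voicing): /k/ is a voiceless stop between vowels /e/ and /u/, so it voices to [g]. /t/ is a voiceless stop between vowels /e/ and /i/, so it voices to [d]. /bihekuretizx/ → biheguredizx.
Rule 2 (post-nasal voicing): no segment meets the environment; /biheguredizx/ is unchanged.
Rule 3 (final cluster simplification): /x/ is the second consonant of a word-final cluster /zx/, so it deletes. /biheguredizx/ → bihegurediz.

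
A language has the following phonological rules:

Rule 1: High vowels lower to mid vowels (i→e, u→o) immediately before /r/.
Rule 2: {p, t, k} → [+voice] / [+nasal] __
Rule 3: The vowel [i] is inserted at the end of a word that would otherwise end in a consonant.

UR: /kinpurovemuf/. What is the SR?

kinborovemufi

Rule 1 (pre-rhotic lowering): /u/ is a high vowel immediately before /r/, so it lowers to [o]. /kinpurovemuf/ → kinporovemuf.
Rule 2 (post-nasal voicing): /p/ is a voiceless stop immediately after the nasal /n/, so it voices to [b]. /kinporovemuf/ → kinborovemuf.
Rule 3 (final i-epenthesis): the form ends in the consonant /f/, so [i] is inserted word-finally. /kinborovemuf/ → kinborovemufi.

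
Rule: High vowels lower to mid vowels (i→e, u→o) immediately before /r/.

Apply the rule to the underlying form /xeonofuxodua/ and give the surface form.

No segment of /xeonofuxodua/ meets the structural description of the rule, so the form surfaces unchanged.

xeonofuxodua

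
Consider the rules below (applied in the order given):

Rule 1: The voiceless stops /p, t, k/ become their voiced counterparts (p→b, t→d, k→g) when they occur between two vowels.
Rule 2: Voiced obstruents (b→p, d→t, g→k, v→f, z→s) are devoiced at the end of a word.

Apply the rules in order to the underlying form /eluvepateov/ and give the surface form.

Rule 1 (intervocalic voicing): /p/ is a voiceless stop between vowels /e/ and /a/, so it voices to [b]. /t/ is a voiceless stop between vowels /a/ and /e/, so it voices to [d]. /eluvepateov/ → eluvebadeov.
Rule 2 (final devoicing): /v/ is a voiced obstruent in word-final position, so it devoices to [f]. /eluvebadeov/ → eluvebadeof.

eluvebadeof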